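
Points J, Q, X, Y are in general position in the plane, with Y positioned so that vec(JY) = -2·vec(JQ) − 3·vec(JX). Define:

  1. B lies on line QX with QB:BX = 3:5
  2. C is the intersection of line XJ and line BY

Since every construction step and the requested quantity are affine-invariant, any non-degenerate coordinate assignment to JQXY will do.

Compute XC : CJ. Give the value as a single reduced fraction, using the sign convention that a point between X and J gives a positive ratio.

Choose coordinates J = (0, 0), Q = (1, 0), X = (0, 1), Y = (-2, -3).
1. B lies on line QX with QB:BX = 3:5 ⇒ B = (5/8, 3/8)
2. C is the intersection of line XJ and line BY ⇒ C = (0, -3/7)
C = X + t·(J−X) with t = 10/7, so XC:CJ = t:(1−t) = 10/7:-3/7

XC:CJ = -10/3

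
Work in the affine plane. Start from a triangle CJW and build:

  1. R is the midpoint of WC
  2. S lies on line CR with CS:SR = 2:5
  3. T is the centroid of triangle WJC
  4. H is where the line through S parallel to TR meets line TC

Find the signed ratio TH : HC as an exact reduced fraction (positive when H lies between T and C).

TH:HC = 5/2

Choose coordinates C = (0, 0), J = (1, 0), W = (0, 1).
1. R is the midpoint of WC ⇒ R = (0, 1/2)
2. S lies on line CR with CS:SR = 2:5 ⇒ S = (0, 1/7)
3. T is the centroid of triangle WJC ⇒ T = (1/3, 1/3)
4. H is where the line through S parallel to TR meets line TC ⇒ H = (2/21, 2/21)
H = T + t·(C−T) with t = 5/7, so TH:HC = t:(1−t) = 5/7:2/7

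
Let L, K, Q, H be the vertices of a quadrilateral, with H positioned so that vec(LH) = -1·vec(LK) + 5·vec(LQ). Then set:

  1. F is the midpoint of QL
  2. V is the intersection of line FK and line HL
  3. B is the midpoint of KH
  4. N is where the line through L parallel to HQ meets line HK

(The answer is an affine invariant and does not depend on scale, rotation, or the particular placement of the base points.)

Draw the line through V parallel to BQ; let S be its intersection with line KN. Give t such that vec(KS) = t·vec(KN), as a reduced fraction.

Assign L = (0, 0), K = (1, 0), Q = (0, 1), H = (-1, 5) — the answer is frame-independent, so this choice is without loss of generality.
1. F is the midpoint of QL ⇒ F = (0, 1/2)
2. V is the intersection of line FK and line HL ⇒ V = (-1/9, 5/9)
3. B is the midpoint of KH ⇒ B = (0, 5/2)
4. N is where the line through L parallel to HQ meets line HK ⇒ N = (-5/3, 20/3)
through V parallel to BQ: direction (0, -3/2); meets KN at S = (-1/9, 25/9)
S = K + t·(N−K) with t = 5/12

t = 5/12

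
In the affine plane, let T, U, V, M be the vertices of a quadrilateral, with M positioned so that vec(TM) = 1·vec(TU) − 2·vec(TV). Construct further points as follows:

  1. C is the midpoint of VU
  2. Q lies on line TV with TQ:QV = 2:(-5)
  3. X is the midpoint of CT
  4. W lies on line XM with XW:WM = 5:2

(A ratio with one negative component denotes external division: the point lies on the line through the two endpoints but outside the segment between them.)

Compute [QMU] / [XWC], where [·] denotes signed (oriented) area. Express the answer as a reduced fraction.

Assign T = (0, 0), U = (1, 0), V = (0, 1), M = (1, -2) — the answer is frame-independent, so this choice is without loss of generality.
1. C is the midpoint of VU ⇒ C = (1/2, 1/2)
2. Q lies on line TV with TQ:QV = 2:(-5) ⇒ Q = (0, -2/3)
3. X is the midpoint of CT ⇒ X = (1/4, 1/4)
4. W lies on line XM with XW:WM = 5:2 ⇒ W = (11/14, -19/14)
2·[QMU] = 2, 2·[XWC] = 15/28
[QMU]:[XWC] = 2:15/28 = 56/15

[QMU]:[XWC] = 56/15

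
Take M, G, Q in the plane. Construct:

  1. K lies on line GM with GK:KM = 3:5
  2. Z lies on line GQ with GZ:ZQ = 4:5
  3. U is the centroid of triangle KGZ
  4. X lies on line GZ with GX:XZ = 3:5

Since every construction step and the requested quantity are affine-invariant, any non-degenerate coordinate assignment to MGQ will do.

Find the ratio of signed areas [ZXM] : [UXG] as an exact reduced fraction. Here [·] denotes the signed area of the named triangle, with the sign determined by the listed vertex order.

Choose coordinates M = (0, 0), G = (1, 0), Q = (0, 1).
1. K lies on line GM with GK:KM = 3:5 ⇒ K = (5/8, 0)
2. Z lies on line GQ with GZ:ZQ = 4:5 ⇒ Z = (5/9, 4/9)
3. U is the centroid of triangle KGZ ⇒ U = (157/216, 4/27)
4. X lies on line GZ with GX:XZ = 3:5 ⇒ X = (5/6, 1/6)
2·[ZXM] = -5/18, 2·[UXG] = -1/48
[ZXM]:[UXG] = -5/18:-1/48 = 40/3

[ZXM]:[UXG] = 40/3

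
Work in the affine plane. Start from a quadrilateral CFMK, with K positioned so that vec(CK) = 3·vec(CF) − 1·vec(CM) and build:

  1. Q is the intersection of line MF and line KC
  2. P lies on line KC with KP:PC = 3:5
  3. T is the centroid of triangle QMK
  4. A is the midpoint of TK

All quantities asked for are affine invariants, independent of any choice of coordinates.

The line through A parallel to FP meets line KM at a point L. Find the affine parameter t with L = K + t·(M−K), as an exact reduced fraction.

Choose coordinates C = (0, 0), F = (1, 0), M = (0, 1), K = (3, -1).
1. Q is the intersection of line MF and line KC ⇒ Q = (3/2, -1/2)
2. P lies on line KC with KP:PC = 3:5 ⇒ P = (15/8, -5/8)
3. T is the centroid of triangle QMK ⇒ T = (3/2, -1/6)
4. A is the midpoint of TK ⇒ A = (9/4, -7/12)
through A parallel to FP: direction (7/8, -5/8); meets KM at L = (1/2, 2/3)
L = K + t·(M−K) with t = 5/6

t = 5/6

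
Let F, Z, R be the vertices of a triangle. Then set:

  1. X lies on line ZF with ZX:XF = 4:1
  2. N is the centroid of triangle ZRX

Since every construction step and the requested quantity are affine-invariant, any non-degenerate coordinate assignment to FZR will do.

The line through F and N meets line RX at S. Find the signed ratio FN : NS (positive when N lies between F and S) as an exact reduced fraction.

Work in coordinates with F = (0, 0), Z = (1, 0), R = (0, 1).
1. X lies on line ZF with ZX:XF = 4:1 ⇒ X = (1/5, 0)
2. N is the centroid of triangle ZRX ⇒ N = (2/5, 1/3)
line FN meets RX at S = (6/35, 1/7)
N = F + t·(S−F) with t = 7/3, so FN:NS = 7/3:-4/3

FN:NS = -7/4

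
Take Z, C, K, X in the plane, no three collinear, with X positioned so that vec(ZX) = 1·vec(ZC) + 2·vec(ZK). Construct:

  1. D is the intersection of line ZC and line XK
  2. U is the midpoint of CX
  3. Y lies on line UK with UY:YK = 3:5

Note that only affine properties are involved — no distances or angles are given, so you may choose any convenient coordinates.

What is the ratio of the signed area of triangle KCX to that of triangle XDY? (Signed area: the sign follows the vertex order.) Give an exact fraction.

[KCX]:[XDY] = 8/5

Assign Z = (0, 0), C = (1, 0), K = (0, 1), X = (1, 2) — the answer is frame-independent, so this choice is without loss of generality.
1. D is the intersection of line ZC and line XK ⇒ D = (-1, 0)
2. U is the midpoint of CX ⇒ U = (1, 1)
3. Y lies on line UK with UY:YK = 3:5 ⇒ Y = (5/8, 1)
2·[KCX] = 2, 2·[XDY] = 5/4
[KCX]:[XDY] = 2:5/4 = 8/5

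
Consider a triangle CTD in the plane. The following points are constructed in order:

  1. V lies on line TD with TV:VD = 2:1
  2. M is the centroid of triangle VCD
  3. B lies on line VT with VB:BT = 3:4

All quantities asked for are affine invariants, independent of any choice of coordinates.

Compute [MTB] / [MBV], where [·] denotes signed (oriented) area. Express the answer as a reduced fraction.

[MTB]:[MBV] = 4/3

Set C = (0, 0), T = (1, 0), D = (0, 1); any affine frame gives the same invariant.
1. V lies on line TD with TV:VD = 2:1 ⇒ V = (1/3, 2/3)
2. M is the centroid of triangle VCD ⇒ M = (1/9, 5/9)
3. B lies on line VT with VB:BT = 3:4 ⇒ B = (13/21, 8/21)
2·[MTB] = 8/63, 2·[MBV] = 2/21
[MTB]:[MBV] = 8/63:2/21 = 4/3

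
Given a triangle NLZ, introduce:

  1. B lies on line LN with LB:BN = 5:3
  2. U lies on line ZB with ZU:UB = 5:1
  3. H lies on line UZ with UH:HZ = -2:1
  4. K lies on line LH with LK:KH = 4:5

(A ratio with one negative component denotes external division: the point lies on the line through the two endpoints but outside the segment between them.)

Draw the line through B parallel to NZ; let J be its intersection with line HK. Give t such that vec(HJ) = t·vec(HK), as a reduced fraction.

Set N = (0, 0), L = (1, 0), Z = (0, 1); any affine frame gives the same invariant.
1. B lies on line LN with LB:BN = 5:3 ⇒ B = (3/8, 0)
2. U lies on line ZB with ZU:UB = 5:1 ⇒ U = (5/16, 1/6)
3. H lies on line UZ with UH:HZ = -2:1 ⇒ H = (-5/16, 11/6)
4. K lies on line LH with LK:KH = 4:5 ⇒ K = (5/12, 22/27)
through B parallel to NZ: direction (0, 1); meets HK at J = (3/8, 55/63)
J = H + t·(K−H) with t = 33/35

t = 33/35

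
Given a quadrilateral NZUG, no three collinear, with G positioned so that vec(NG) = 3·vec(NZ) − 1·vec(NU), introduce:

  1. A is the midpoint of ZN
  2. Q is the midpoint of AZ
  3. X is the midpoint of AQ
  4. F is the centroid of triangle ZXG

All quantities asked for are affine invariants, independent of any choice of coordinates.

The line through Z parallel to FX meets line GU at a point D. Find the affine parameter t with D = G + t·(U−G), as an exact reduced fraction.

Assign N = (0, 0), Z = (1, 0), U = (0, 1), G = (3, -1) — the answer is frame-independent, so this choice is without loss of generality.
1. A is the midpoint of ZN ⇒ A = (1/2, 0)
2. Q is the midpoint of AZ ⇒ Q = (3/4, 0)
3. X is the midpoint of AQ ⇒ X = (5/8, 0)
4. F is the centroid of triangle ZXG ⇒ F = (37/24, -1/3)
through Z parallel to FX: direction (-11/12, 1/3); meets GU at D = (21/10, -2/5)
D = G + t·(U−G) with t = 3/10

t = 3/10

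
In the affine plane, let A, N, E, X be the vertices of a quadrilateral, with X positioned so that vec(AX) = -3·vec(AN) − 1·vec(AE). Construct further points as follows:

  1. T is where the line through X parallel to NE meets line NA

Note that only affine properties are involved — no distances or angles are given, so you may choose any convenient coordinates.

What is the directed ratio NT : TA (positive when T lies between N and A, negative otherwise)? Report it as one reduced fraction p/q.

NT:TA = -5/4

Work in coordinates with A = (0, 0), N = (1, 0), E = (0, 1), X = (-3, -1).
1. T is where the line through X parallel to NE meets line NA ⇒ T = (-4, 0)
T = N + t·(A−N) with t = 5, so NT:TA = t:(1−t) = 5:-4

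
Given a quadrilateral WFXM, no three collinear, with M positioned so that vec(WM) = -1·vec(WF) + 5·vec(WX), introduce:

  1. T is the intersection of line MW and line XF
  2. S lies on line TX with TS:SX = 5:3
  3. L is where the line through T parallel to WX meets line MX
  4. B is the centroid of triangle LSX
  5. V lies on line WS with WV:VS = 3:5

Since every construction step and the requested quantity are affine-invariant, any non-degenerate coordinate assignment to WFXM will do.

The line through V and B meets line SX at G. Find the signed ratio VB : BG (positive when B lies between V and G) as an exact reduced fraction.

Set W = (0, 0), F = (1, 0), X = (0, 1), M = (-1, 5); any affine frame gives the same invariant.
1. T is the intersection of line MW and line XF ⇒ T = (-1/4, 5/4)
2. S lies on line TX with TS:SX = 5:3 ⇒ S = (-3/32, 35/32)
3. L is where the line through T parallel to WX meets line MX ⇒ L = (-1/4, 2)
4. B is the centroid of triangle LSX ⇒ B = (-11/96, 131/96)
5. V lies on line WS with WV:VS = 3:5 ⇒ V = (-9/256, 105/256)
line VB meets SX at G = (-247/2688, 2935/2688)
B = V + t·(G−V) with t = 7/5, so VB:BG = 7/5:-2/5

VB:BG = -7/2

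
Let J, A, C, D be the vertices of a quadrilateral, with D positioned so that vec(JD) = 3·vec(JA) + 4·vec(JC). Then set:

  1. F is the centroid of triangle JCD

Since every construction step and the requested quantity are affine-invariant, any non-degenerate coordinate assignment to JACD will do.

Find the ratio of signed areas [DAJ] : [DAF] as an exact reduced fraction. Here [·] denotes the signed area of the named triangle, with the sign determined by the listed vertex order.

[DAJ]:[DAF] = 6/5

Work in coordinates with J = (0, 0), A = (1, 0), C = (0, 1), D = (3, 4).
1. F is the centroid of triangle JCD ⇒ F = (1, 5/3)
2·[DAJ] = -4, 2·[DAF] = -10/3
[DAJ]:[DAF] = -4:-10/3 = 6/5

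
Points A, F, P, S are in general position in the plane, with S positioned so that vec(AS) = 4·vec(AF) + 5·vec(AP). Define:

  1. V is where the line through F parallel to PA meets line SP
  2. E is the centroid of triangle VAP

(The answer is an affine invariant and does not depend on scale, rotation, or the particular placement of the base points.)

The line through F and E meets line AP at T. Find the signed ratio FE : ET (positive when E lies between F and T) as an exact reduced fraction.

Choose coordinates A = (0, 0), F = (1, 0), P = (0, 1), S = (4, 5).
1. V is where the line through F parallel to PA meets line SP ⇒ V = (1, 2)
2. E is the centroid of triangle VAP ⇒ E = (1/3, 1)
line FE meets AP at T = (0, 3/2)
E = F + t·(T−F) with t = 2/3, so FE:ET = 2/3:1/3

FE:ET = 2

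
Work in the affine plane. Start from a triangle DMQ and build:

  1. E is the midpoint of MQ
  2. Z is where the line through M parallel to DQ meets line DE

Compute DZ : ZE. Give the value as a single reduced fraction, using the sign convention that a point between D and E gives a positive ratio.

DZ:ZE = -2

Assign D = (0, 0), M = (1, 0), Q = (0, 1) — the answer is frame-independent, so this choice is without loss of generality.
1. E is the midpoint of MQ ⇒ E = (1/2, 1/2)
2. Z is where the line through M parallel to DQ meets line DE ⇒ Z = (1, 1)
Z = D + t·(E−D) with t = 2, so DZ:ZE = t:(1−t) = 2:-1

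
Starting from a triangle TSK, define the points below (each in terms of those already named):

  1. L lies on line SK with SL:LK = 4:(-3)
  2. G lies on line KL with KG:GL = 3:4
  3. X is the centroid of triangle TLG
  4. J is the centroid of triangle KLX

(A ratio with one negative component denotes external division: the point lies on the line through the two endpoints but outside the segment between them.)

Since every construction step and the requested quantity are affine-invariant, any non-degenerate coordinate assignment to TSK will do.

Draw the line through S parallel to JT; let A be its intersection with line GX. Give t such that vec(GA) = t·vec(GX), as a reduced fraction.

t = -128/39

Assign T = (0, 0), S = (1, 0), K = (0, 1) — the answer is frame-independent, so this choice is without loss of generality.
1. L lies on line SK with SL:LK = 4:(-3) ⇒ L = (-3, 4)
2. G lies on line KL with KG:GL = 3:4 ⇒ G = (-9/7, 16/7)
3. X is the centroid of triangle TLG ⇒ X = (-10/7, 44/21)
4. J is the centroid of triangle KLX ⇒ J = (-31/21, 149/63)
through S parallel to JT: direction (31/21, -149/63); meets GX at A = (-223/273, 2384/819)
A = G + t·(X−G) with t = -128/39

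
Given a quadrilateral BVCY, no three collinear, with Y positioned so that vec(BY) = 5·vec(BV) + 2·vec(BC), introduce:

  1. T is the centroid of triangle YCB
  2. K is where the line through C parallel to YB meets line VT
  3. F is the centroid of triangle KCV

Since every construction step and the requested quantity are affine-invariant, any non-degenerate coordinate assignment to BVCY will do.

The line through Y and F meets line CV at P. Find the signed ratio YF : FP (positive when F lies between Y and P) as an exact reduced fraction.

YF:FP = 163/35

Set B = (0, 0), V = (1, 0), C = (0, 1), Y = (5, 2); any affine frame gives the same invariant.
1. T is the centroid of triangle YCB ⇒ T = (5/3, 1)
2. K is where the line through C parallel to YB meets line VT ⇒ K = (25/11, 21/11)
3. F is the centroid of triangle KCV ⇒ F = (12/11, 32/33)
line YF meets CV at P = (41/163, 122/163)
F = Y + t·(P−Y) with t = 163/198, so YF:FP = 163/198:35/198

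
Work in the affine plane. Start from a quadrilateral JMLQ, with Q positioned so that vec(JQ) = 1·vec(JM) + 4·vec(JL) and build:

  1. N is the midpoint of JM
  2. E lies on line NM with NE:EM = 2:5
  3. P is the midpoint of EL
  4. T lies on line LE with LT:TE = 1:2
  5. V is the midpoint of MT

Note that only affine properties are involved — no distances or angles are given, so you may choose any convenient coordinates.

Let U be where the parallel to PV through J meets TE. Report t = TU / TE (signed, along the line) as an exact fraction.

t = 19/10

Work in coordinates with J = (0, 0), M = (1, 0), L = (0, 1), Q = (1, 4).
1. N is the midpoint of JM ⇒ N = (1/2, 0)
2. E lies on line NM with NE:EM = 2:5 ⇒ E = (9/14, 0)
3. P is the midpoint of EL ⇒ P = (9/28, 1/2)
4. T lies on line LE with LT:TE = 1:2 ⇒ T = (3/14, 2/3)
5. V is the midpoint of MT ⇒ V = (17/28, 1/3)
through J parallel to PV: direction (2/7, -1/6); meets TE at U = (36/35, -3/5)
U = T + t·(E−T) with t = 19/10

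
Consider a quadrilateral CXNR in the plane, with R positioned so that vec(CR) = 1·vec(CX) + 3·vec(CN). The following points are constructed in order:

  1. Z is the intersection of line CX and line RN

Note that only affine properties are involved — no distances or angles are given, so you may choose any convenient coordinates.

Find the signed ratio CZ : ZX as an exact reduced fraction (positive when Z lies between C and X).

Set C = (0, 0), X = (1, 0), N = (0, 1), R = (1, 3); any affine frame gives the same invariant.
1. Z is the intersection of line CX and line RN ⇒ Z = (-1/2, 0)
Z = C + t·(X−C) with t = -1/2, so CZ:ZX = t:(1−t) = -1/2:3/2

CZ:ZX = -1/3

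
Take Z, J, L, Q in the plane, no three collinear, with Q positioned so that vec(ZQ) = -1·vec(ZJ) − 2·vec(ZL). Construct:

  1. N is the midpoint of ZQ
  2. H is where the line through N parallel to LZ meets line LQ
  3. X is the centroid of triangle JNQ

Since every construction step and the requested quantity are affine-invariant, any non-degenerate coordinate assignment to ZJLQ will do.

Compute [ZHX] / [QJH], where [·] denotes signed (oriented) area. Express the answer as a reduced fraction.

Work in coordinates with Z = (0, 0), J = (1, 0), L = (0, 1), Q = (-1, -2).
1. N is the midpoint of ZQ ⇒ N = (-1/2, -1)
2. H is where the line through N parallel to LZ meets line LQ ⇒ H = (-1/2, -1/2)
3. X is the centroid of triangle JNQ ⇒ X = (-1/6, -1)
2·[ZHX] = 5/12, 2·[QJH] = 2
[ZHX]:[QJH] = 5/12:2 = 5/24

[ZHX]:[QJH] = 5/24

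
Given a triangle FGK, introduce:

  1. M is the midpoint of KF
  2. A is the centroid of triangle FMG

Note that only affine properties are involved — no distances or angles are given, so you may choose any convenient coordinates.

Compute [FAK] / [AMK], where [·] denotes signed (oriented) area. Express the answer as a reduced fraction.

[FAK]:[AMK] = -2

Work in coordinates with F = (0, 0), G = (1, 0), K = (0, 1).
1. M is the midpoint of KF ⇒ M = (0, 1/2)
2. A is the centroid of triangle FMG ⇒ A = (1/3, 1/6)
2·[FAK] = 1/3, 2·[AMK] = -1/6
[FAK]:[AMK] = 1/3:-1/6 = -2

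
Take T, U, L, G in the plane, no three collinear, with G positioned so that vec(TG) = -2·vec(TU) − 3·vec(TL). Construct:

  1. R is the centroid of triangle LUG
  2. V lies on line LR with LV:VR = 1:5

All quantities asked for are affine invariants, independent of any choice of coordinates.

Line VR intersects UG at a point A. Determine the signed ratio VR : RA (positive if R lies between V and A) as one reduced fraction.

Assign T = (0, 0), U = (1, 0), L = (0, 1), G = (-2, -3) — the answer is frame-independent, so this choice is without loss of generality.
1. R is the centroid of triangle LUG ⇒ R = (-1/3, -2/3)
2. V lies on line LR with LV:VR = 1:5 ⇒ V = (-1/18, 13/18)
line VR meets UG at A = (-1/2, -3/2)
R = V + t·(A−V) with t = 5/8, so VR:RA = 5/8:3/8

VR:RA = 5/3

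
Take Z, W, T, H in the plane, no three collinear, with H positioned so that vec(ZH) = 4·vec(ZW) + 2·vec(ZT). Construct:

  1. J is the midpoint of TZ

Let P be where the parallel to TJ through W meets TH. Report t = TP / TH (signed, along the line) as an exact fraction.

t = 1/4

Set Z = (0, 0), W = (1, 0), T = (0, 1), H = (4, 2); any affine frame gives the same invariant.
1. J is the midpoint of TZ ⇒ J = (0, 1/2)
through W parallel to TJ: direction (0, -1/2); meets TH at P = (1, 5/4)
P = T + t·(H−T) with t = 1/4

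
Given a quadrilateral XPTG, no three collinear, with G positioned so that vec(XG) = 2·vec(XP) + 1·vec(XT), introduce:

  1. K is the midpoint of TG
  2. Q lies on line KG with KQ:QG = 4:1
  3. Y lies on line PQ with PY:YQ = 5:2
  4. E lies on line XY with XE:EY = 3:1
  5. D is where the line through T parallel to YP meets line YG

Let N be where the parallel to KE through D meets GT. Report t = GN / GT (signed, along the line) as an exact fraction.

Set X = (0, 0), P = (1, 0), T = (0, 1), G = (2, 1); any affine frame gives the same invariant.
1. K is the midpoint of TG ⇒ K = (1, 1)
2. Q lies on line KG with KQ:QG = 4:1 ⇒ Q = (9/5, 1)
3. Y lies on line PQ with PY:YQ = 5:2 ⇒ Y = (11/7, 5/7)
4. E lies on line XY with XE:EY = 3:1 ⇒ E = (33/28, 15/28)
5. D is where the line through T parallel to YP meets line YG ⇒ D = (-16/7, -13/7)
through D parallel to KE: direction (5/28, -13/28); meets GT at N = (-44/13, 1)
N = G + t·(T−G) with t = 35/13

t = 35/13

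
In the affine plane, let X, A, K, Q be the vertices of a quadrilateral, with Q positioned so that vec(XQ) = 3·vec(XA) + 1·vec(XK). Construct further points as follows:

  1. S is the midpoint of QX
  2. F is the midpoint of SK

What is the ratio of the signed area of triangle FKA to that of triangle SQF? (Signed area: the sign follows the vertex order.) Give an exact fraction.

Work in coordinates with X = (0, 0), A = (1, 0), K = (0, 1), Q = (3, 1).
1. S is the midpoint of QX ⇒ S = (3/2, 1/2)
2. F is the midpoint of SK ⇒ F = (3/4, 3/4)
2·[FKA] = 1/2, 2·[SQF] = 3/4
[FKA]:[SQF] = 1/2:3/4 = 2/3

[FKA]:[SQF] = 2/3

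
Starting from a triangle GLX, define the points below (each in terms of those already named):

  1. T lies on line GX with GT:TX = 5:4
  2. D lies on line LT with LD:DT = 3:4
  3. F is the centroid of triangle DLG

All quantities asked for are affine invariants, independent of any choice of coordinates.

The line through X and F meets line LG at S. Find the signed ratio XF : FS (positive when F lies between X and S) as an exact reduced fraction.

Assign G = (0, 0), L = (1, 0), X = (0, 1) — the answer is frame-independent, so this choice is without loss of generality.
1. T lies on line GX with GT:TX = 5:4 ⇒ T = (0, 5/9)
2. D lies on line LT with LD:DT = 3:4 ⇒ D = (4/7, 5/21)
3. F is the centroid of triangle DLG ⇒ F = (11/21, 5/63)
line XF meets LG at S = (33/58, 0)
F = X + t·(S−X) with t = 58/63, so XF:FS = 58/63:5/63

XF:FS = 58/5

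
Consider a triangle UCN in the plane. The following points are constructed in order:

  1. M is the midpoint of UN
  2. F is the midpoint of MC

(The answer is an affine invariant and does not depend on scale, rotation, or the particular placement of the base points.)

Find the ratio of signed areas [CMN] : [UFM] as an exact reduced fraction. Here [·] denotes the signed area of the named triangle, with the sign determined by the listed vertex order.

[CMN]:[UFM] = -2

Assign U = (0, 0), C = (1, 0), N = (0, 1) — the answer is frame-independent, so this choice is without loss of generality.
1. M is the midpoint of UN ⇒ M = (0, 1/2)
2. F is the midpoint of MC ⇒ F = (1/2, 1/4)
2·[CMN] = -1/2, 2·[UFM] = 1/4
[CMN]:[UFM] = -1/2:1/4 = -2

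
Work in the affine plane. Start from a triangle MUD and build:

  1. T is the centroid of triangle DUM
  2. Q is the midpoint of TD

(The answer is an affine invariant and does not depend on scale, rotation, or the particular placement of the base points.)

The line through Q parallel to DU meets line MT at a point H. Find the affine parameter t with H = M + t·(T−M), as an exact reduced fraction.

t = 5/4

Set M = (0, 0), U = (1, 0), D = (0, 1); any affine frame gives the same invariant.
1. T is the centroid of triangle DUM ⇒ T = (1/3, 1/3)
2. Q is the midpoint of TD ⇒ Q = (1/6, 2/3)
through Q parallel to DU: direction (1, -1); meets MT at H = (5/12, 5/12)
H = M + t·(T−M) with t = 5/4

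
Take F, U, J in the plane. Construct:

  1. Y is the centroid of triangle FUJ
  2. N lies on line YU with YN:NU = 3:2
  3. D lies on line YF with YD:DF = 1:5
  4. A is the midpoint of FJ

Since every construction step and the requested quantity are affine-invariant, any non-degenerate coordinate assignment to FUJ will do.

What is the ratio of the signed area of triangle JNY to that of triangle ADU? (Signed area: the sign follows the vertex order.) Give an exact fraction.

[JNY]:[ADU] = -12/5

Choose coordinates F = (0, 0), U = (1, 0), J = (0, 1).
1. Y is the centroid of triangle FUJ ⇒ Y = (1/3, 1/3)
2. N lies on line YU with YN:NU = 3:2 ⇒ N = (11/15, 2/15)
3. D lies on line YF with YD:DF = 1:5 ⇒ D = (5/18, 5/18)
4. A is the midpoint of FJ ⇒ A = (0, 1/2)
2·[JNY] = -1/5, 2·[ADU] = 1/12
[JNY]:[ADU] = -1/5:1/12 = -12/5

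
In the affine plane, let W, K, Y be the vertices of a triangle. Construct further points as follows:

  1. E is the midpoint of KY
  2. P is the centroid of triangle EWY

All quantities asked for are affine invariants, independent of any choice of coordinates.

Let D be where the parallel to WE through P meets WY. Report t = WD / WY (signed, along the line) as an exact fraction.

t = 1/3

Assign W = (0, 0), K = (1, 0), Y = (0, 1) — the answer is frame-independent, so this choice is without loss of generality.
1. E is the midpoint of KY ⇒ E = (1/2, 1/2)
2. P is the centroid of triangle EWY ⇒ P = (1/6, 1/2)
through P parallel to WE: direction (1/2, 1/2); meets WY at D = (0, 1/3)
D = W + t·(Y−W) with t = 1/3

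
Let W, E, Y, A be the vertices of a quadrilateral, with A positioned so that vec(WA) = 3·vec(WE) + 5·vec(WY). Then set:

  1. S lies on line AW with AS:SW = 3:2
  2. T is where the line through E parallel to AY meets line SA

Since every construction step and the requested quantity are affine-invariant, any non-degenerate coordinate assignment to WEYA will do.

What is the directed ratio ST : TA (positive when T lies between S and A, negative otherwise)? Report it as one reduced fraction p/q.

Choose coordinates W = (0, 0), E = (1, 0), Y = (0, 1), A = (3, 5).
1. S lies on line AW with AS:SW = 3:2 ⇒ S = (6/5, 2)
2. T is where the line through E parallel to AY meets line SA ⇒ T = (-4, -20/3)
T = S + t·(A−S) with t = -26/9, so ST:TA = t:(1−t) = -26/9:35/9

ST:TA = -26/35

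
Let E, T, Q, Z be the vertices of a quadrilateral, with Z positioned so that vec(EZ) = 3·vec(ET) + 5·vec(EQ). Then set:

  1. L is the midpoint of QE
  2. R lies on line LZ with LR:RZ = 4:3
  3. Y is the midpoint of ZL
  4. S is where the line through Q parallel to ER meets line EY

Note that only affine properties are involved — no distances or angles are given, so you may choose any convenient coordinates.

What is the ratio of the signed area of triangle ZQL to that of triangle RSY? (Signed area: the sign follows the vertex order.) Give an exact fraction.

Choose coordinates E = (0, 0), T = (1, 0), Q = (0, 1), Z = (3, 5).
1. L is the midpoint of QE ⇒ L = (0, 1/2)
2. R lies on line LZ with LR:RZ = 4:3 ⇒ R = (12/7, 43/14)
3. Y is the midpoint of ZL ⇒ Y = (3/2, 11/4)
4. S is where the line through Q parallel to ER meets line EY ⇒ S = (24, 44)
2·[ZQL] = 3/2, 2·[RSY] = 45/28
[ZQL]:[RSY] = 3/2:45/28 = 14/15

[ZQL]:[RSY] = 14/15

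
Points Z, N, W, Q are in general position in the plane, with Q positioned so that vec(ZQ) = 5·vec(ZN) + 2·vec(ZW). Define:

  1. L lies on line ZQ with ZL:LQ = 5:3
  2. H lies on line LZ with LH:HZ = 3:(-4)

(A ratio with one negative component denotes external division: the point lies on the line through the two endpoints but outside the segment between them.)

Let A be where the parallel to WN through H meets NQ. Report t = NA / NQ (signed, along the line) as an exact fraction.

t = 11/4

Set Z = (0, 0), N = (1, 0), W = (0, 1), Q = (5, 2); any affine frame gives the same invariant.
1. L lies on line ZQ with ZL:LQ = 5:3 ⇒ L = (25/8, 5/4)
2. H lies on line LZ with LH:HZ = 3:(-4) ⇒ H = (25/2, 5)
through H parallel to WN: direction (1, -1); meets NQ at A = (12, 11/2)
A = N + t·(Q−N) with t = 11/4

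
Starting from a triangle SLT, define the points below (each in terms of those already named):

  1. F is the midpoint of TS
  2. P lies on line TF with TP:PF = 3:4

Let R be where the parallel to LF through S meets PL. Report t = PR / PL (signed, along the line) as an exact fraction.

t = 11/4

Work in coordinates with S = (0, 0), L = (1, 0), T = (0, 1).
1. F is the midpoint of TS ⇒ F = (0, 1/2)
2. P lies on line TF with TP:PF = 3:4 ⇒ P = (0, 11/14)
through S parallel to LF: direction (-1, 1/2); meets PL at R = (11/4, -11/8)
R = P + t·(L−P) with t = 11/4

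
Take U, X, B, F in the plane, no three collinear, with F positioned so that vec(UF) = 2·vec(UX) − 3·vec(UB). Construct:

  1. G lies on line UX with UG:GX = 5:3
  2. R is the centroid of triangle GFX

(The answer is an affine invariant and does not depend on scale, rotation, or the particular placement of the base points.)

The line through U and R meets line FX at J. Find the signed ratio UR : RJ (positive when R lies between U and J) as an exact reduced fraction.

Assign U = (0, 0), X = (1, 0), B = (0, 1), F = (2, -3) — the answer is frame-independent, so this choice is without loss of generality.
1. G lies on line UX with UG:GX = 5:3 ⇒ G = (5/8, 0)
2. R is the centroid of triangle GFX ⇒ R = (29/24, -1)
line UR meets FX at J = (29/21, -8/7)
R = U + t·(J−U) with t = 7/8, so UR:RJ = 7/8:1/8

UR:RJ = 7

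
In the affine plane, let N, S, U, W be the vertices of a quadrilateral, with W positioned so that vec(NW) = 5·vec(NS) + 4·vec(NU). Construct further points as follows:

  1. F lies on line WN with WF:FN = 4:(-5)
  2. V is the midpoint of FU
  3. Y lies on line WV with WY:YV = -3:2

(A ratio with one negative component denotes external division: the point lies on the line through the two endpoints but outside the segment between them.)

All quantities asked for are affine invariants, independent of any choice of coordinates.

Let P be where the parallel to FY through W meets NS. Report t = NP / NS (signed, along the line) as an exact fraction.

Assign N = (0, 0), S = (1, 0), U = (0, 1), W = (5, 4) — the answer is frame-independent, so this choice is without loss of generality.
1. F lies on line WN with WF:FN = 4:(-5) ⇒ F = (25, 20)
2. V is the midpoint of FU ⇒ V = (25/2, 21/2)
3. Y lies on line WV with WY:YV = -3:2 ⇒ Y = (55/2, 47/2)
through W parallel to FY: direction (5/2, 7/2); meets NS at P = (15/7, 0)
P = N + t·(S−N) with t = 15/7

t = 15/7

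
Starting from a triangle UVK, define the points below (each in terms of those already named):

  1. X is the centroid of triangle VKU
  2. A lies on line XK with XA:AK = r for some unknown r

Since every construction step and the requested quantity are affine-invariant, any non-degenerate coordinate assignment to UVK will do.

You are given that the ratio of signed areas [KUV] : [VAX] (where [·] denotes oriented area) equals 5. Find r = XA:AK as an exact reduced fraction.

Choose coordinates U = (0, 0), V = (1, 0), K = (0, 1).
1. X is the centroid of triangle VKU ⇒ X = (1/3, 1/3)
2. With XA:AK = r, write λ = r/(r+1) so A = X + λ·(K−X); A is affine-linear in λ
Every point depending on A is an affine combination of A and λ-independent points, so each such coordinate is linear in λ; the λ² term in each signed area is a multiple of (K−X)×(K−X) = 0, so 2·[KUV] and 2·[VAX] are each linear in λ. Evaluating at λ=0 and λ=1:
  2·[KUV] = 1,   2·[VAX] = 1/3·λ
So [KUV]:[VAX] = (1) / (1/3·λ). Setting this equal to 5:
  1 = 5·(1/3·λ)  ⇒  λ = 3/5
Then r = λ/(1−λ) = (3/5)/(2/5) = 3/2. Check: with r = 3/2, A = (2/15, 11/15) and [KUV]:[VAX] = 5 as required.

r = 3/2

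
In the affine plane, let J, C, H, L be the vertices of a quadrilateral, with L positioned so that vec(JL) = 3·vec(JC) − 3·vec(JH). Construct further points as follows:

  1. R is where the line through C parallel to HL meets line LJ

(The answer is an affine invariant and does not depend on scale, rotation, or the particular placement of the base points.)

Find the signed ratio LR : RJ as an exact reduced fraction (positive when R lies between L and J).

Set J = (0, 0), C = (1, 0), H = (0, 1), L = (3, -3); any affine frame gives the same invariant.
1. R is where the line through C parallel to HL meets line LJ ⇒ R = (4, -4)
R = L + t·(J−L) with t = -1/3, so LR:RJ = t:(1−t) = -1/3:4/3

LR:RJ = -1/4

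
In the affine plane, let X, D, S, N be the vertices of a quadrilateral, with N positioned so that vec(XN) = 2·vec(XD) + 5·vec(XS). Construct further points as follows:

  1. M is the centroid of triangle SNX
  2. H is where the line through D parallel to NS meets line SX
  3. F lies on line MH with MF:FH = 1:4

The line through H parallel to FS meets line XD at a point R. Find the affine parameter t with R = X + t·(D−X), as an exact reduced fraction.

Set X = (0, 0), D = (1, 0), S = (0, 1), N = (2, 5); any affine frame gives the same invariant.
1. M is the centroid of triangle SNX ⇒ M = (2/3, 2)
2. H is where the line through D parallel to NS meets line SX ⇒ H = (0, -2)
3. F lies on line MH with MF:FH = 1:4 ⇒ F = (8/15, 6/5)
through H parallel to FS: direction (-8/15, -1/5); meets XD at R = (16/3, 0)
R = X + t·(D−X) with t = 16/3

t = 16/3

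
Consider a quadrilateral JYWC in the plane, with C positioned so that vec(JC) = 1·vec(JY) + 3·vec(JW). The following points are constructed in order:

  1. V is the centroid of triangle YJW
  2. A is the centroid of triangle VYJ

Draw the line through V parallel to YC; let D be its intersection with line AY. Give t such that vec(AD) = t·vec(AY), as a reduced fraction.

t = -1/5

Work in coordinates with J = (0, 0), Y = (1, 0), W = (0, 1), C = (1, 3).
1. V is the centroid of triangle YJW ⇒ V = (1/3, 1/3)
2. A is the centroid of triangle VYJ ⇒ A = (4/9, 1/9)
through V parallel to YC: direction (0, 3); meets AY at D = (1/3, 2/15)
D = A + t·(Y−A) with t = -1/5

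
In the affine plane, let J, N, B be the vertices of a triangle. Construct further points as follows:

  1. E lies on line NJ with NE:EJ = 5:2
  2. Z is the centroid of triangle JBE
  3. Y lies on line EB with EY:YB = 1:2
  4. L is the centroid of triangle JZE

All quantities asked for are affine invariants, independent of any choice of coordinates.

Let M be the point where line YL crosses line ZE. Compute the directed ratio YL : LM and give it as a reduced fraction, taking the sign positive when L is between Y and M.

YL:LM = -2

Work in coordinates with J = (0, 0), N = (1, 0), B = (0, 1).
1. E lies on line NJ with NE:EJ = 5:2 ⇒ E = (2/7, 0)
2. Z is the centroid of triangle JBE ⇒ Z = (2/21, 1/3)
3. Y lies on line EB with EY:YB = 1:2 ⇒ Y = (4/21, 1/3)
4. L is the centroid of triangle JZE ⇒ L = (8/63, 1/9)
line YL meets ZE at M = (10/63, 2/9)
L = Y + t·(M−Y) with t = 2, so YL:LM = 2:-1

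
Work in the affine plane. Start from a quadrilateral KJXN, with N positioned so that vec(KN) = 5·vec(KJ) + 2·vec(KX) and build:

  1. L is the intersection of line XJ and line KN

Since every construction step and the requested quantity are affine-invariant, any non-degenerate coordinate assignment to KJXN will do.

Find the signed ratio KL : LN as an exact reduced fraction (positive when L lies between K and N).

KL:LN = 1/6

Choose coordinates K = (0, 0), J = (1, 0), X = (0, 1), N = (5, 2).
1. L is the intersection of line XJ and line KN ⇒ L = (5/7, 2/7)
L = K + t·(N−K) with t = 1/7, so KL:LN = t:(1−t) = 1/7:6/7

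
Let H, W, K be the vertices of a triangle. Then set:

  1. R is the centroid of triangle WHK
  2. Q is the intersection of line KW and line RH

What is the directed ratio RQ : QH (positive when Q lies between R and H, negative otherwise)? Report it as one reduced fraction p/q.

Choose coordinates H = (0, 0), W = (1, 0), K = (0, 1).
1. R is the centroid of triangle WHK ⇒ R = (1/3, 1/3)
2. Q is the intersection of line KW and line RH ⇒ Q = (1/2, 1/2)
Q = R + t·(H−R) with t = -1/2, so RQ:QH = t:(1−t) = -1/2:3/2

RQ:QH = -1/3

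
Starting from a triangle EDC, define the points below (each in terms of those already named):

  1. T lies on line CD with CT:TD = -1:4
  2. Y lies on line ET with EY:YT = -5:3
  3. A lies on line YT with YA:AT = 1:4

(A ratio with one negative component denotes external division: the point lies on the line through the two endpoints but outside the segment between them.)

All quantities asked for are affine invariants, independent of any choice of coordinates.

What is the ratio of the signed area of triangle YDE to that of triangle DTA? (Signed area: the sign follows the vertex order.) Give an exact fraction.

Work in coordinates with E = (0, 0), D = (1, 0), C = (0, 1).
1. T lies on line CD with CT:TD = -1:4 ⇒ T = (-1/3, 4/3)
2. Y lies on line ET with EY:YT = -5:3 ⇒ Y = (-5/6, 10/3)
3. A lies on line YT with YA:AT = 1:4 ⇒ A = (-11/15, 44/15)
2·[YDE] = -10/3, 2·[DTA] = -8/5
[YDE]:[DTA] = -10/3:-8/5 = 25/12

[YDE]:[DTA] = 25/12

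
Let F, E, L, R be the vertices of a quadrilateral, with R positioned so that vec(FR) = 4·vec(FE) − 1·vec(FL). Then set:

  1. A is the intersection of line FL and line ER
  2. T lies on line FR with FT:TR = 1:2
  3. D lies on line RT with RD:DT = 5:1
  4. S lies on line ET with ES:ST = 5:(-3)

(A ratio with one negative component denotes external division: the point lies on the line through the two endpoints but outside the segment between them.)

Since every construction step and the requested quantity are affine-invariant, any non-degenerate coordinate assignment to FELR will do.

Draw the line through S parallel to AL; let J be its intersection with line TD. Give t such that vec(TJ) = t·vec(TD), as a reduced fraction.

t = 9/8

Choose coordinates F = (0, 0), E = (1, 0), L = (0, 1), R = (4, -1).
1. A is the intersection of line FL and line ER ⇒ A = (0, 1/3)
2. T lies on line FR with FT:TR = 1:2 ⇒ T = (4/3, -1/3)
3. D lies on line RT with RD:DT = 5:1 ⇒ D = (16/9, -4/9)
4. S lies on line ET with ES:ST = 5:(-3) ⇒ S = (11/6, -5/6)
through S parallel to AL: direction (0, 2/3); meets TD at J = (11/6, -11/24)
J = T + t·(D−T) with t = 9/8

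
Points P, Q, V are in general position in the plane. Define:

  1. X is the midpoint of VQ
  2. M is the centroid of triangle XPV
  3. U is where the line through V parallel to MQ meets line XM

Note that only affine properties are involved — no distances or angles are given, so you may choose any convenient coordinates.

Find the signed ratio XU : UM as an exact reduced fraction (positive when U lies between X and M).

XU:UM = -1/2

Set P = (0, 0), Q = (1, 0), V = (0, 1); any affine frame gives the same invariant.
1. X is the midpoint of VQ ⇒ X = (1/2, 1/2)
2. M is the centroid of triangle XPV ⇒ M = (1/6, 1/2)
3. U is where the line through V parallel to MQ meets line XM ⇒ U = (5/6, 1/2)
U = X + t·(M−X) with t = -1, so XU:UM = t:(1−t) = -1:2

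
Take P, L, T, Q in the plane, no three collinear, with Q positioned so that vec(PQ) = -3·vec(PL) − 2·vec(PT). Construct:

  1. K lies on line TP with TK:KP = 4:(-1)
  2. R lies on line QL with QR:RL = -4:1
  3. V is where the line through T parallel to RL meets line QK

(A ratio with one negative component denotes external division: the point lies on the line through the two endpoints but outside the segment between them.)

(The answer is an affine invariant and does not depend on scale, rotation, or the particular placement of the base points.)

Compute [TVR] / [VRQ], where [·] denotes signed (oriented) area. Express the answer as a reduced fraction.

[TVR]:[VRQ] = 9/2

Set P = (0, 0), L = (1, 0), T = (0, 1), Q = (-3, -2); any affine frame gives the same invariant.
1. K lies on line TP with TK:KP = 4:(-1) ⇒ K = (0, -1/3)
2. R lies on line QL with QR:RL = -4:1 ⇒ R = (7/3, 2/3)
3. V is where the line through T parallel to RL meets line QK ⇒ V = (24, 13)
2·[TVR] = -36, 2·[VRQ] = -8
[TVR]:[VRQ] = -36:-8 = 9/2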